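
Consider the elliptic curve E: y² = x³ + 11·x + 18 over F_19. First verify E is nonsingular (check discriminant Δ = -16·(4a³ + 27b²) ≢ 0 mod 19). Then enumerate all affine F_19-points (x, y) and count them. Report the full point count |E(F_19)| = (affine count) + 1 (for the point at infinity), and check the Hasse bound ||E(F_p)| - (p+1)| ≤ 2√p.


Affine points = {(1, 7), (1, 12), (7, 1), (7, 18), (10, 8), (10, 11), (11, 8), (11, 11), (12, 4), (12, 15), (14, 3), (14, 16), (15, 9), (15, 10), (17, 8), (17, 11), (18, 5), (18, 14)}; affine count = 18; |E(F_19)| = 19.

Discriminant check: Δ ∝ 4a³ + 27b² = 4·11³ + 27·18² = 4·1331 + 27·324 ≡ 12 (mod 19). Nonzero ⇒ E is nonsingular.
For each x ∈ F_19, compute rhs = x³ + 11·x + 18 mod 19, then count y ∈ F_19 with y² ≡ rhs.
  x = 0: rhs = 18, matching y values: none (0 points).
  x = 1: rhs = 11, matching y values: 7, 12 (2 points).
  x = 2: rhs = 10, matching y values: none (0 points).
  x = 3: rhs = 2, matching y values: none (0 points).
  x = 4: rhs = 12, matching y values: none (0 points).
  x = 5: rhs = 8, matching y values: none (0 points).
  x = 6: rhs = 15, matching y values: none (0 points).
  x = 7: rhs = 1, matching y values: 1, 18 (2 points).
  x = 8: rhs = 10, matching y values: none (0 points).
  x = 9: rhs = 10, matching y values: none (0 points).
  x = 10: rhs = 7, matching y values: 8, 11 (2 points).
  x = 11: rhs = 7, matching y values: 8, 11 (2 points).
  x = 12: rhs = 16, matching y values: 4, 15 (2 points).
  x = 13: rhs = 2, matching y values: none (0 points).
  x = 14: rhs = 9, matching y values: 3, 16 (2 points).
  x = 15: rhs = 5, matching y values: 9, 10 (2 points).
  x = 16: rhs = 15, matching y values: none (0 points).
  x = 17: rhs = 7, matching y values: 8, 11 (2 points).
  x = 18: rhs = 6, matching y values: 5, 14 (2 points).
Total affine count: 18.
Full point count |E(F_19)| = 18 + 1 = 19.
Hasse bound: |19 − (19+1)| = |-1| = 1 ≤ 2√19 ≈ 8.7178 ✓.


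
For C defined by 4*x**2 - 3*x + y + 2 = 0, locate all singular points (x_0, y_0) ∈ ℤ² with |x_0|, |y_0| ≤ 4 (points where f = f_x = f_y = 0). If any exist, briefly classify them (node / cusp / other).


No singular points in the scanned grid; C is smooth there.

Compute partial derivatives:
  f_x = 8*x - 3.
  f_y = 1.
f_y = 1 is a nonzero constant, so f_y never vanishes: no point (x, y) can satisfy f = f_x = f_y = 0. In particular no (x, y) ∈ {−4, ..., 4}² is singular; the curve is smooth.


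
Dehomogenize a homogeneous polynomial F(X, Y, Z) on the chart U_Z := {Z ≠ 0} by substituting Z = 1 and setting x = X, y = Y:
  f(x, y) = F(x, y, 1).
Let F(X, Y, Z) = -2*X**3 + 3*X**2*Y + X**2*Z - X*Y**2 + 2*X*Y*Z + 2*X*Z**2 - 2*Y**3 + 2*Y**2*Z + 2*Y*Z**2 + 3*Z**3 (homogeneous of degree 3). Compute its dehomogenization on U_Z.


f(x, y) = -2*x**3 + 3*x**2*y + x**2 - x*y**2 + 2*x*y + 2*x - 2*y**3 + 2*y**2 + 2*y + 3

On U_Z we set Z = 1. Each monomial c·X^i·Y^j·Z^k in F becomes c·x^i·y^j·1^k = c·x^i·y^j.
Substituting Z = 1: F(X, Y, 1) = -2*x**3 + 3*x**2*y + x**2 - x*y**2 + 2*x*y + 2*x - 2*y**3 + 2*y**2 + 2*y + 3.
Note: deg(f) ≤ deg(F) = 3; strict inequality happens when F is divisible by Z (lost terms).


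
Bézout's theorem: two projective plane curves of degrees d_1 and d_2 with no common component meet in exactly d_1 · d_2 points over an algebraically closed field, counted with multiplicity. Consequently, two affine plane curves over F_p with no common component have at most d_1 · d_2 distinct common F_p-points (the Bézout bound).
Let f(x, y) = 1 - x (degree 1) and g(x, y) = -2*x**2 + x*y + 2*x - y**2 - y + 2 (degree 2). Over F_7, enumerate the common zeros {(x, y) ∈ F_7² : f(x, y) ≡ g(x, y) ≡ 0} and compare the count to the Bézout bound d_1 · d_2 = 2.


Common zeros: {(1, 3), (1, 4)}; count = 2; Bézout bound = 2.

deg(f) = 1, deg(g) = 2, so Bézout bound = 2.
Scan x ∈ F_7. For each x, list the y ∈ F_7 with f(x, y) ≡ 0 and those with g(x, y) ≡ 0 (mod 7); the common zeros in that column are the intersection.
  x = 0: f ≡ 0 at y ∈ ∅; g ≡ 0 at y ∈ {1, 5}; common: ∅.
  x = 1: f ≡ 0 at y ∈ {0, 1, 2, 3, 4, 5, 6}; g ≡ 0 at y ∈ {3, 4}; common: {3, 4}.
  x = 2: f ≡ 0 at y ∈ ∅; g ≡ 0 at y ∈ {4}; common: ∅.
  x = 3: f ≡ 0 at y ∈ ∅; g ≡ 0 at y ∈ ∅; common: ∅.
  x = 4: f ≡ 0 at y ∈ ∅; g ≡ 0 at y ∈ ∅; common: ∅.
  x = 5: f ≡ 0 at y ∈ ∅; g ≡ 0 at y ∈ {1, 3}; common: ∅.
  x = 6: f ≡ 0 at y ∈ ∅; g ≡ 0 at y ∈ ∅; common: ∅.
Collecting: common zeros = {(1, 3), (1, 4)}, so the count is 2.
Comparison with the Bézout bound: 2 ≤ 2 = deg(f)·deg(g), as expected for curves with no common component (the bound is attained).


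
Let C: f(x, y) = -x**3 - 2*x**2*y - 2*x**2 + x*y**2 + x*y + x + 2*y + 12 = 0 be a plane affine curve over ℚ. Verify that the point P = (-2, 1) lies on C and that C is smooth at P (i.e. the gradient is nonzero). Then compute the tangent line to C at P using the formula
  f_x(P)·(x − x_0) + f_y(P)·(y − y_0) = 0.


Tangent line at P: 7*x - 12*y + 26 = 0.

Step 1: f(-2, 1) = 0, so P lies on C.
Step 2: partial derivatives
  f_x(x, y) = -3*x**2 - 4*x*y - 4*x + y**2 + y + 1, f_y(x, y) = -2*x**2 + 2*x*y + x + 2.
  f_x(P) = 7, f_y(P) = -12 (gradient nonzero, so P is smooth).
Step 3: tangent line at P: 7·(x − -2) + -12·(y − 1) = 0.
Expanding: 7*x - 12*y + 26 = 0.


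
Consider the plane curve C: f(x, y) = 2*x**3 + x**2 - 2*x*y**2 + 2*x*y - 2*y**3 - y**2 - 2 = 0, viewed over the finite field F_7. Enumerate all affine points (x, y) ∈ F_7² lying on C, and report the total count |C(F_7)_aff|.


Affine F_7-points: {(4, 4), (5, 0), (6, 5)}; count = 3.

For each of the 49 pairs (x, y) ∈ F_7², evaluate f(x, y) mod 7. Record the zeros.
  x = 0: [0↦5, 1↦2, 2↦6, 3↦5, 4↦1, 5↦3, 6↦6]  zeros at y ∈ ∅
  x = 1: [0↦1, 1↦5, 2↦5, 3↦3, 4↦1, 5↦1, 6↦5]  zeros at y ∈ ∅
  x = 2: [0↦4, 1↦1, 2↦4, 3↦1, 4↦1, 5↦6, 6↦4]  zeros at y ∈ ∅
  x = 3: [0↦5, 1↦2, 2↦1, 3↦4, 4↦6, 5↦2, 6↦1]  zeros at y ∈ ∅
  x = 4: [0↦2, 1↦6, 2↦1, 3↦3, 4↦0, 5↦1, 6↦1]  zeros at y ∈ {4}
  x = 5: [0↦0, 1↦4, 2↦2, 3↦3, 4↦2, 5↦1, 6↦2]  zeros at y ∈ {0}
  x = 6: [0↦4, 1↦1, 2↦2, 3↦2, 4↦3, 5↦0, 6↦2]  zeros at y ∈ {5}
Collecting zeros: affine points = {(4, 4), (5, 0), (6, 5)}.
Total count |C(F_7)_aff| = 3.


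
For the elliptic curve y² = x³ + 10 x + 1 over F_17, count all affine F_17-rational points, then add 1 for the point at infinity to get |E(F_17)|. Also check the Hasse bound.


Affine points = {(0, 1), (0, 16), (8, 7), (8, 10), (9, 2), (9, 15), (10, 8), (10, 9), (12, 8), (12, 9), (13, 4), (13, 13)}; affine count = 12; |E(F_17)| = 13.

Discriminant check: Δ ∝ 4a³ + 27b² = 4·10³ + 27·1² = 4·1000 + 27·1 ≡ 15 (mod 17). Nonzero ⇒ E is nonsingular.
For each x ∈ F_17, compute rhs = x³ + 10·x + 1 mod 17, then count y ∈ F_17 with y² ≡ rhs.
  x = 0: rhs = 1, matching y values: 1, 16 (2 points).
  x = 1: rhs = 12, matching y values: none (0 points).
  x = 2: rhs = 12, matching y values: none (0 points).
  x = 3: rhs = 7, matching y values: none (0 points).
  x = 4: rhs = 3, matching y values: none (0 points).
  x = 5: rhs = 6, matching y values: none (0 points).
  x = 6: rhs = 5, matching y values: none (0 points).
  x = 7: rhs = 6, matching y values: none (0 points).
  x = 8: rhs = 15, matching y values: 7, 10 (2 points).
  x = 9: rhs = 4, matching y values: 2, 15 (2 points).
  x = 10: rhs = 13, matching y values: 8, 9 (2 points).
  x = 11: rhs = 14, matching y values: none (0 points).
  x = 12: rhs = 13, matching y values: 8, 9 (2 points).
  x = 13: rhs = 16, matching y values: 4, 13 (2 points).
  x = 14: rhs = 12, matching y values: none (0 points).
  x = 15: rhs = 7, matching y values: none (0 points).
  x = 16: rhs = 7, matching y values: none (0 points).
Total affine count: 12.
Full point count |E(F_17)| = 12 + 1 = 13.
Hasse bound: |13 − (17+1)| = |-5| = 5 ≤ 2√17 ≈ 8.2462 ✓.


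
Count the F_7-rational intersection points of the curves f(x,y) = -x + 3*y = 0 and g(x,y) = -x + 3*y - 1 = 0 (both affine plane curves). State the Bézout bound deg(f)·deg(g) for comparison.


Common zeros: ∅; count = 0; Bézout bound = 1.

deg(f) = 1, deg(g) = 1, so Bézout bound = 1.
Scan x ∈ F_7. For each x, list the y ∈ F_7 with f(x, y) ≡ 0 and those with g(x, y) ≡ 0 (mod 7); the common zeros in that column are the intersection.
  x = 0: f ≡ 0 at y ∈ {0}; g ≡ 0 at y ∈ {5}; common: ∅.
  x = 1: f ≡ 0 at y ∈ {5}; g ≡ 0 at y ∈ {3}; common: ∅.
  x = 2: f ≡ 0 at y ∈ {3}; g ≡ 0 at y ∈ {1}; common: ∅.
  x = 3: f ≡ 0 at y ∈ {1}; g ≡ 0 at y ∈ {6}; common: ∅.
  x = 4: f ≡ 0 at y ∈ {6}; g ≡ 0 at y ∈ {4}; common: ∅.
  x = 5: f ≡ 0 at y ∈ {4}; g ≡ 0 at y ∈ {2}; common: ∅.
  x = 6: f ≡ 0 at y ∈ {2}; g ≡ 0 at y ∈ {0}; common: ∅.
Collecting: common zeros = ∅, so the count is 0.
Comparison with the Bézout bound: 0 ≤ 1 = deg(f)·deg(g), as expected for curves with no common component (the affine F_7-count falls short of the bound because intersections may lie at infinity, over extension fields, or carry multiplicity).


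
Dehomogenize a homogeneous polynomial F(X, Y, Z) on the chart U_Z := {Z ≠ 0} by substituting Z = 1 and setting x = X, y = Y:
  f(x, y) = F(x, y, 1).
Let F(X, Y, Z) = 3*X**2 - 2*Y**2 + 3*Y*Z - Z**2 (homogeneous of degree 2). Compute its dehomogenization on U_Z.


f(x, y) = 3*x**2 - 2*y**2 + 3*y - 1

On U_Z we set Z = 1. Each monomial c·X^i·Y^j·Z^k in F becomes c·x^i·y^j·1^k = c·x^i·y^j.
Substituting Z = 1: F(X, Y, 1) = 3*x**2 - 2*y**2 + 3*y - 1.
Note: deg(f) ≤ deg(F) = 2; strict inequality happens when F is divisible by Z (lost terms).


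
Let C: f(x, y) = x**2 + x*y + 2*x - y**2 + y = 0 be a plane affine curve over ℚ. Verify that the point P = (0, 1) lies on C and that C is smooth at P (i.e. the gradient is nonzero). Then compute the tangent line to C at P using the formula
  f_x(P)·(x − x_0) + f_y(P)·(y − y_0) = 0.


Tangent line at P: 3*x - y + 1 = 0.

Step 1: f(0, 1) = 0, so P lies on C.
Step 2: partial derivatives
  f_x(x, y) = 2*x + y + 2, f_y(x, y) = x - 2*y + 1.
  f_x(P) = 3, f_y(P) = -1 (gradient nonzero, so P is smooth).
Step 3: tangent line at P: 3·(x − 0) + -1·(y − 1) = 0.
Expanding: 3*x - y + 1 = 0.


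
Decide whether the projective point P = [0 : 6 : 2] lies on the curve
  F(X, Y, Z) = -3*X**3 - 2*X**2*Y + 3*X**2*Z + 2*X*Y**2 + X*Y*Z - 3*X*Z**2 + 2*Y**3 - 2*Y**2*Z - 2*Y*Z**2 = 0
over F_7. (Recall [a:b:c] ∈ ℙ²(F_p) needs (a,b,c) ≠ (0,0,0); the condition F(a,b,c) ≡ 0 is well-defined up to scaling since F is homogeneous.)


F(0,6,2) ≡ 2 (mod 7); P is NOT on the curve.

Evaluate F(0, 6, 2) term-by-term (mod 7).
  -3*X**3 ↦ -3·0·1·1 = 0
  -2*X**2*Y ↦ -2·0·6·1 = 0
  3*X**2*Z ↦ 3·0·1·2 = 0
  2*X*Y**2 ↦ 2·0·36·1 = 0
  X*Y*Z ↦ 1·0·6·2 = 0
  -3*X*Z**2 ↦ -3·0·1·4 = 0
  2*Y**3 ↦ 2·1·216·1 = 432
  -2*Y**2*Z ↦ -2·1·36·2 = -144
  -2*Y*Z**2 ↦ -2·1·6·4 = -48
Sum: F(0, 6, 2) = (0) + (0) + (0) + (0) + (0) + (0) + (432) + (-144) + (-48) = 240.
Reducing mod 7: 240 ≡ 2 (mod 7).
Since F(a, b, c) ≡ 2 ≠ 0 (mod 7), P does NOT lie on the curve.


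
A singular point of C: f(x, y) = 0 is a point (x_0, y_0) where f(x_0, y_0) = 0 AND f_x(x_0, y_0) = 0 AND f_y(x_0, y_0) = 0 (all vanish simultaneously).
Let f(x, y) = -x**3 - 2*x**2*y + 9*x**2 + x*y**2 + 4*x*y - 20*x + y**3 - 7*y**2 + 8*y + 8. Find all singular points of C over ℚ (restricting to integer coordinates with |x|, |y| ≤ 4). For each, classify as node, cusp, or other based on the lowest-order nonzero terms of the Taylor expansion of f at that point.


Singular points: {(2, 2)}; classification: node.

Compute partial derivatives:
  f_x = -3*x**2 - 4*x*y + 18*x + y**2 + 4*y - 20.
  f_y = -2*x**2 + 2*x*y + 4*x + 3*y**2 - 14*y + 8.
Scan x_0 ∈ {−4, ..., 4}. For each x_0, f_y(x_0, y) is a polynomial in y; find its integer roots y ∈ {−4, ..., 4}, then test f_x and f at those candidates.
  x = -4: f_y(-4, y) = 3*y**2 - 22*y - 40; no integer root y with |y| ≤ 4.
  x = -3: f_y(-3, y) = 3*y**2 - 20*y - 22; no integer root y with |y| ≤ 4.
  x = -2: f_y(-2, y) = 3*y**2 - 18*y - 8; no integer root y with |y| ≤ 4.
  x = -1: f_y(-1, y) = 3*y**2 - 16*y + 2; no integer root y with |y| ≤ 4.
  x = 0: f_y(0, y) = 3*y**2 - 14*y + 8; vanishes at y ∈ {4}. (0, 4): f_x = 12 ≠ 0.
  x = 1: f_y(1, y) = 3*y**2 - 12*y + 10; no integer root y with |y| ≤ 4.
  x = 2: f_y(2, y) = 3*y**2 - 10*y + 8; vanishes at y ∈ {2}. (2, 2): f_x = 0, f = 0 — SINGULAR.
  x = 3: f_y(3, y) = 3*y**2 - 8*y + 2; no integer root y with |y| ≤ 4.
  x = 4: f_y(4, y) = 3*y**2 - 6*y - 8; no integer root y with |y| ≤ 4.
Only singular point on the grid: (2, 2).
Classify: substitute x = 2 + u, y = 2 + v and expand: f = -u**3 - 2*u**2*v - u**2 + u*v**2 + v**3 + v**2.
No constant or linear terms (consistent with a singular point). Quadratic part: -u**2 + v**2. Cubic part: -u**3 - 2*u**2*v + u*v**2 + v**3.
The quadratic part v**2 - u**2 = (v − u)(v + u) splits into two distinct linear factors, so there are two distinct tangent lines y − 2 = ±(x − 2) — this is a node (ordinary double point).
Classification: node.


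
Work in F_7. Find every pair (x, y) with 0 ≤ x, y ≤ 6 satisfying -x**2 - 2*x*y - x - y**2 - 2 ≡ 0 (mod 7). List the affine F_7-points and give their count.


Affine F_7-points: {(1, 1), (1, 4), (3, 0), (3, 1), (4, 2), (4, 4), (5, 2)}; count = 7.

For each of the 49 pairs (x, y) ∈ F_7², evaluate f(x, y) mod 7. Record the zeros.
  x = 0: [0↦5, 1↦4, 2↦1, 3↦3, 4↦3, 5↦1, 6↦4]  zeros at y ∈ ∅
  x = 1: [0↦3, 1↦0, 2↦2, 3↦2, 4↦0, 5↦3, 6↦4]  zeros at y ∈ {1, 4}
  x = 2: [0↦6, 1↦1, 2↦1, 3↦6, 4↦2, 5↦3, 6↦2]  zeros at y ∈ ∅
  x = 3: [0↦0, 1↦0, 2↦5, 3↦1, 4↦2, 5↦1, 6↦5]  zeros at y ∈ {0, 1}
  x = 4: [0↦6, 1↦4, 2↦0, 3↦1, 4↦0, 5↦4, 6↦6]  zeros at y ∈ {2, 4}
  x = 5: [0↦3, 1↦6, 2↦0, 3↦6, 4↦3, 5↦5, 6↦5]  zeros at y ∈ {2}
  x = 6: [0↦5, 1↦6, 2↦5, 3↦2, 4↦4, 5↦4, 6↦2]  zeros at y ∈ ∅
Collecting zeros: affine points = {(1, 1), (1, 4), (3, 0), (3, 1), (4, 2), (4, 4), (5, 2)}.
Total count |C(F_7)_aff| = 7.


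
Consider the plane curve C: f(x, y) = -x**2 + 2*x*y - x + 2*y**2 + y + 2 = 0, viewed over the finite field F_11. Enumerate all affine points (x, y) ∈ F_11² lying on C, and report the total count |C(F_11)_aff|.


Affine F_11-points: {(1, 0), (1, 4), (4, 5), (4, 7), (5, 5), (5, 6), (6, 4), (6, 6), (9, 0), (9, 7)}; count = 10.

For each of the 121 pairs (x, y) ∈ F_11², evaluate f(x, y) mod 11. Record the zeros.
  x = 0: [0↦2, 1↦5, 2↦1, 3↦1, 4↦5, 5↦2, 6↦3, 7↦8, 8↦6, 9↦8, 10↦3]  zeros at y ∈ ∅
  x = 1: [0↦0, 1↦5, 2↦3, 3↦5, 4↦0, 5↦10, 6↦2, 7↦9, 8↦9, 9↦2, 10↦10]  zeros at y ∈ {0, 4}
  x = 2: [0↦7, 1↦3, 2↦3, 3↦7, 4↦4, 5↦5, 6↦10, 7↦8, 8↦10, 9↦5, 10↦4]  zeros at y ∈ ∅
  x = 3: [0↦1, 1↦10, 2↦1, 3↦7, 4↦6, 5↦9, 6↦5, 7↦5, 8↦9, 9↦6, 10↦7]  zeros at y ∈ ∅
  x = 4: [0↦4, 1↦4, 2↦8, 3↦5, 4↦6, 5↦0, 6↦9, 7↦0, 8↦6, 9↦5, 10↦8]  zeros at y ∈ {5, 7}
  x = 5: [0↦5, 1↦7, 2↦2, 3↦1, 4↦4, 5↦0, 6↦0, 7↦4, 8↦1, 9↦2, 10↦7]  zeros at y ∈ {5, 6}
  x = 6: [0↦4, 1↦8, 2↦5, 3↦6, 4↦0, 5↦9, 6↦0, 7↦6, 8↦5, 9↦8, 10↦4]  zeros at y ∈ {4, 6}
  x = 7: [0↦1, 1↦7, 2↦6, 3↦9, 4↦5, 5↦5, 6↦9, 7↦6, 8↦7, 9↦1, 10↦10]  zeros at y ∈ ∅
  x = 8: [0↦7, 1↦4, 2↦5, 3↦10, 4↦8, 5↦10, 6↦5, 7↦4, 8↦7, 9↦3, 10↦3]  zeros at y ∈ ∅
  x = 9: [0↦0, 1↦10, 2↦2, 3↦9, 4↦9, 5↦2, 6↦10, 7↦0, 8↦5, 9↦3, 10↦5]  zeros at y ∈ {0, 7}
  x = 10: [0↦2, 1↦3, 2↦8, 3↦6, 4↦8, 5↦3, 6↦2, 7↦5, 8↦1, 9↦1, 10↦5]  zeros at y ∈ ∅
Collecting zeros: affine points = {(1, 0), (1, 4), (4, 5), (4, 7), (5, 5), (5, 6), (6, 4), (6, 6), (9, 0), (9, 7)}.
Total count |C(F_11)_aff| = 10.


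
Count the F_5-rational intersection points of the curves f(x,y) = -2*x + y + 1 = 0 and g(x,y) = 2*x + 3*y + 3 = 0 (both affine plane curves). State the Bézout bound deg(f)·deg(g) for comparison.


Common zeros: {(0, 4)}; count = 1; Bézout bound = 1.

deg(f) = 1, deg(g) = 1, so Bézout bound = 1.
Scan x ∈ F_5. For each x, list the y ∈ F_5 with f(x, y) ≡ 0 and those with g(x, y) ≡ 0 (mod 5); the common zeros in that column are the intersection.
  x = 0: f ≡ 0 at y ∈ {4}; g ≡ 0 at y ∈ {4}; common: {4}.
  x = 1: f ≡ 0 at y ∈ {1}; g ≡ 0 at y ∈ {0}; common: ∅.
  x = 2: f ≡ 0 at y ∈ {3}; g ≡ 0 at y ∈ {1}; common: ∅.
  x = 3: f ≡ 0 at y ∈ {0}; g ≡ 0 at y ∈ {2}; common: ∅.
  x = 4: f ≡ 0 at y ∈ {2}; g ≡ 0 at y ∈ {3}; common: ∅.
Collecting: common zeros = {(0, 4)}, so the count is 1.
Comparison with the Bézout bound: 1 ≤ 1 = deg(f)·deg(g), as expected for curves with no common component (the bound is attained).


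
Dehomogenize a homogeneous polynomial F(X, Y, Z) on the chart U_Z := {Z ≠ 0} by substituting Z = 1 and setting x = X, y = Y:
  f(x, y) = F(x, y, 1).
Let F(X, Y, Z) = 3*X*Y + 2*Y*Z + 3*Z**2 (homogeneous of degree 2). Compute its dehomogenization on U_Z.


f(x, y) = 3*x*y + 2*y + 3

On U_Z we set Z = 1. Each monomial c·X^i·Y^j·Z^k in F becomes c·x^i·y^j·1^k = c·x^i·y^j.
Substituting Z = 1: F(X, Y, 1) = 3*x*y + 2*y + 3.
Note: deg(f) ≤ deg(F) = 2; strict inequality happens when F is divisible by Z (lost terms).


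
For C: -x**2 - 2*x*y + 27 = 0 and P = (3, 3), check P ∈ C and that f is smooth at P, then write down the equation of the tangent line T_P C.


Tangent line at P: -12*x - 6*y + 54 = 0.

Step 1: f(3, 3) = 0, so P lies on C.
Step 2: partial derivatives
  f_x(x, y) = -2*x - 2*y, f_y(x, y) = -2*x.
  f_x(P) = -12, f_y(P) = -6 (gradient nonzero, so P is smooth).
Step 3: tangent line at P: -12·(x − 3) + -6·(y − 3) = 0.
Expanding: -12*x - 6*y + 54 = 0.


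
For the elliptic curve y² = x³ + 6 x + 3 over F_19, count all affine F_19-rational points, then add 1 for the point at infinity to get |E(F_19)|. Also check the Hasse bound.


Affine points = {(2, 2), (2, 17), (5, 5), (5, 14), (9, 8), (9, 11), (12, 6), (12, 13), (13, 6), (13, 13), (14, 0)}; affine count = 11; |E(F_19)| = 12.

Discriminant check: Δ ∝ 4a³ + 27b² = 4·6³ + 27·3² = 4·216 + 27·9 ≡ 5 (mod 19). Nonzero ⇒ E is nonsingular.
For each x ∈ F_19, compute rhs = x³ + 6·x + 3 mod 19, then count y ∈ F_19 with y² ≡ rhs.
  x = 0: rhs = 3, matching y values: none (0 points).
  x = 1: rhs = 10, matching y values: none (0 points).
  x = 2: rhs = 4, matching y values: 2, 17 (2 points).
  x = 3: rhs = 10, matching y values: none (0 points).
  x = 4: rhs = 15, matching y values: none (0 points).
  x = 5: rhs = 6, matching y values: 5, 14 (2 points).
  x = 6: rhs = 8, matching y values: none (0 points).
  x = 7: rhs = 8, matching y values: none (0 points).
  x = 8: rhs = 12, matching y values: none (0 points).
  x = 9: rhs = 7, matching y values: 8, 11 (2 points).
  x = 10: rhs = 18, matching y values: none (0 points).
  x = 11: rhs = 13, matching y values: none (0 points).
  x = 12: rhs = 17, matching y values: 6, 13 (2 points).
  x = 13: rhs = 17, matching y values: 6, 13 (2 points).
  x = 14: rhs = 0, matching y values: 0 (1 points).
  x = 15: rhs = 10, matching y values: none (0 points).
  x = 16: rhs = 15, matching y values: none (0 points).
  x = 17: rhs = 2, matching y values: none (0 points).
  x = 18: rhs = 15, matching y values: none (0 points).
Total affine count: 11.
Full point count |E(F_19)| = 11 + 1 = 12.
Hasse bound: |12 − (19+1)| = |-8| = 8 ≤ 2√19 ≈ 8.7178 ✓.


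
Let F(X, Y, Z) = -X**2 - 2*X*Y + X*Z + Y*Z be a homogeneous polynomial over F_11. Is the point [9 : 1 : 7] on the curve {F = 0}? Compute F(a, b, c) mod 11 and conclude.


F(9,1,7) ≡ 4 (mod 11); P is NOT on the curve.

Evaluate F(9, 1, 7) term-by-term (mod 11).
  -X**2 ↦ -1·81·1·1 = -81
  -2*X*Y ↦ -2·9·1·1 = -18
  X*Z ↦ 1·9·1·7 = 63
  Y*Z ↦ 1·1·1·7 = 7
Sum: F(9, 1, 7) = (-81) + (-18) + (63) + (7) = -29.
Reducing mod 11: -29 ≡ 4 (mod 11).
Since F(a, b, c) ≡ 4 ≠ 0 (mod 11), P does NOT lie on the curve.


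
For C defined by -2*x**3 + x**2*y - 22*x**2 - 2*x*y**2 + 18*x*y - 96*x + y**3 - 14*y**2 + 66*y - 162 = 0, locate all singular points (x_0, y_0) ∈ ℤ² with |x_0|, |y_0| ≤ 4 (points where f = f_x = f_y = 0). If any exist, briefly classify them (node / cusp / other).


Singular points: {(-3, 3)}; classification: node.

Compute partial derivatives:
  f_x = -6*x**2 + 2*x*y - 44*x - 2*y**2 + 18*y - 96.
  f_y = x**2 - 4*x*y + 18*x + 3*y**2 - 28*y + 66.
Scan x_0 ∈ {−4, ..., 4}. For each x_0, f_y(x_0, y) is a polynomial in y; find its integer roots y ∈ {−4, ..., 4}, then test f_x and f at those candidates.
  x = -4: f_y(-4, y) = 3*y**2 - 12*y + 10; no integer root y with |y| ≤ 4.
  x = -3: f_y(-3, y) = 3*y**2 - 16*y + 21; vanishes at y ∈ {3}. (-3, 3): f_x = 0, f = 0 — SINGULAR.
  x = -2: f_y(-2, y) = 3*y**2 - 20*y + 34; no integer root y with |y| ≤ 4.
  x = -1: f_y(-1, y) = 3*y**2 - 24*y + 49; no integer root y with |y| ≤ 4.
  x = 0: f_y(0, y) = 3*y**2 - 28*y + 66; no integer root y with |y| ≤ 4.
  x = 1: f_y(1, y) = 3*y**2 - 32*y + 85; no integer root y with |y| ≤ 4.
  x = 2: f_y(2, y) = 3*y**2 - 36*y + 106; no integer root y with |y| ≤ 4.
  x = 3: f_y(3, y) = 3*y**2 - 40*y + 129; no integer root y with |y| ≤ 4.
  x = 4: f_y(4, y) = 3*y**2 - 44*y + 154; no integer root y with |y| ≤ 4.
Only singular point on the grid: (-3, 3).
Classify: substitute x = -3 + u, y = 3 + v and expand: f = -2*u**3 + u**2*v - u**2 - 2*u*v**2 + v**3 + v**2.
No constant or linear terms (consistent with a singular point). Quadratic part: -u**2 + v**2. Cubic part: -2*u**3 + u**2*v - 2*u*v**2 + v**3.
The quadratic part v**2 - u**2 = (v − u)(v + u) splits into two distinct linear factors, so there are two distinct tangent lines y − 3 = ±(x − -3) — this is a node (ordinary double point).
Classification: node.


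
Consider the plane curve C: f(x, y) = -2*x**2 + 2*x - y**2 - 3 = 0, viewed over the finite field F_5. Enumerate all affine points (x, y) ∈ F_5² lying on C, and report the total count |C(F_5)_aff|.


Affine F_5-points: {(3, 0)}; count = 1.

For each of the 25 pairs (x, y) ∈ F_5², evaluate f(x, y) mod 5. Record the zeros.
  x = 0: [0↦2, 1↦1, 2↦3, 3↦3, 4↦1]  zeros at y ∈ ∅
  x = 1: [0↦2, 1↦1, 2↦3, 3↦3, 4↦1]  zeros at y ∈ ∅
  x = 2: [0↦3, 1↦2, 2↦4, 3↦4, 4↦2]  zeros at y ∈ ∅
  x = 3: [0↦0, 1↦4, 2↦1, 3↦1, 4↦4]  zeros at y ∈ {0}
  x = 4: [0↦3, 1↦2, 2↦4, 3↦4, 4↦2]  zeros at y ∈ ∅
Collecting zeros: affine points = {(3, 0)}.
Total count |C(F_5)_aff| = 1.


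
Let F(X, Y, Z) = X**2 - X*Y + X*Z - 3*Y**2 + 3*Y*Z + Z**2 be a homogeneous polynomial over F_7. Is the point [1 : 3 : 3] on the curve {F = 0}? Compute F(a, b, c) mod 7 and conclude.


F(1,3,3) ≡ 3 (mod 7); P is NOT on the curve.

Evaluate F(1, 3, 3) term-by-term (mod 7).
  X**2 ↦ 1·1·1·1 = 1
  -X*Y ↦ -1·1·3·1 = -3
  X*Z ↦ 1·1·1·3 = 3
  -3*Y**2 ↦ -3·1·9·1 = -27
  3*Y*Z ↦ 3·1·3·3 = 27
  Z**2 ↦ 1·1·1·9 = 9
Sum: F(1, 3, 3) = (1) + (-3) + (3) + (-27) + (27) + (9) = 10.
Reducing mod 7: 10 ≡ 3 (mod 7).
Since F(a, b, c) ≡ 3 ≠ 0 (mod 7), P does NOT lie on the curve.


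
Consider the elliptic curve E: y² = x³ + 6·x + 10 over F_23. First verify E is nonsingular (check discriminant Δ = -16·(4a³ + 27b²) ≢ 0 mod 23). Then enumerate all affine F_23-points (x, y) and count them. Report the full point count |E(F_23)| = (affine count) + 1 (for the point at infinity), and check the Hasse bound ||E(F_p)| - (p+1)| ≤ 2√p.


Affine points = {(3, 3), (3, 20), (4, 11), (4, 12), (5, 2), (5, 21), (6, 3), (6, 20), (7, 2), (7, 21), (8, 8), (8, 15), (10, 9), (10, 14), (11, 2), (11, 21), (12, 4), (12, 19), (13, 10), (13, 13), (14, 3), (14, 20), (15, 5), (15, 18), (16, 4), (16, 19), (18, 4), (18, 19), (21, 6), (21, 17), (22, 7), (22, 16)}; affine count = 32; |E(F_23)| = 33.

Discriminant check: Δ ∝ 4a³ + 27b² = 4·6³ + 27·10² = 4·216 + 27·100 ≡ 22 (mod 23). Nonzero ⇒ E is nonsingular.
For each x ∈ F_23, compute rhs = x³ + 6·x + 10 mod 23, then count y ∈ F_23 with y² ≡ rhs.
  x = 0: rhs = 10, matching y values: none (0 points).
  x = 1: rhs = 17, matching y values: none (0 points).
  x = 2: rhs = 7, matching y values: none (0 points).
  x = 3: rhs = 9, matching y values: 3, 20 (2 points).
  x = 4: rhs = 6, matching y values: 11, 12 (2 points).
  x = 5: rhs = 4, matching y values: 2, 21 (2 points).
  x = 6: rhs = 9, matching y values: 3, 20 (2 points).
  x = 7: rhs = 4, matching y values: 2, 21 (2 points).
  x = 8: rhs = 18, matching y values: 8, 15 (2 points).
  x = 9: rhs = 11, matching y values: none (0 points).
  x = 10: rhs = 12, matching y values: 9, 14 (2 points).
  x = 11: rhs = 4, matching y values: 2, 21 (2 points).
  x = 12: rhs = 16, matching y values: 4, 19 (2 points).
  x = 13: rhs = 8, matching y values: 10, 13 (2 points).
  x = 14: rhs = 9, matching y values: 3, 20 (2 points).
  x = 15: rhs = 2, matching y values: 5, 18 (2 points).
  x = 16: rhs = 16, matching y values: 4, 19 (2 points).
  x = 17: rhs = 11, matching y values: none (0 points).
  x = 18: rhs = 16, matching y values: 4, 19 (2 points).
  x = 19: rhs = 14, matching y values: none (0 points).
  x = 20: rhs = 11, matching y values: none (0 points).
  x = 21: rhs = 13, matching y values: 6, 17 (2 points).
  x = 22: rhs = 3, matching y values: 7, 16 (2 points).
Total affine count: 32.
Full point count |E(F_23)| = 32 + 1 = 33.
Hasse bound: |33 − (23+1)| = |9| = 9 ≤ 2√23 ≈ 9.5917 ✓.


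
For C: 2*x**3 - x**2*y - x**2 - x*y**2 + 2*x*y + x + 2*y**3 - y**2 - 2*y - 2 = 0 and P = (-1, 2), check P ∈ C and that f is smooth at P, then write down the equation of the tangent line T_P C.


Tangent line at P: 13*x + 19*y - 25 = 0.

Step 1: f(-1, 2) = 0, so P lies on C.
Step 2: partial derivatives
  f_x(x, y) = 6*x**2 - 2*x*y - 2*x - y**2 + 2*y + 1, f_y(x, y) = -x**2 - 2*x*y + 2*x + 6*y**2 - 2*y - 2.
  f_x(P) = 13, f_y(P) = 19 (gradient nonzero, so P is smooth).
Step 3: tangent line at P: 13·(x − -1) + 19·(y − 2) = 0.
Expanding: 13*x + 19*y - 25 = 0.


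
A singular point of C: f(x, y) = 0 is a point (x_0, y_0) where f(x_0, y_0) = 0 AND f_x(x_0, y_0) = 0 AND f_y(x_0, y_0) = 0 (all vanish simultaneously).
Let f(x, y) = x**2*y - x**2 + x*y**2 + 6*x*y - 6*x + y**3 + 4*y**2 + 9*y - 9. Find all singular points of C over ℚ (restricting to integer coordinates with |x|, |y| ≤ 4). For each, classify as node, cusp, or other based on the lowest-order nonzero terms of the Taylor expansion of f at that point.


Singular points: {(-3, 0)}; classification: node.

Compute partial derivatives:
  f_x = 2*x*y - 2*x + y**2 + 6*y - 6.
  f_y = x**2 + 2*x*y + 6*x + 3*y**2 + 8*y + 9.
Scan x_0 ∈ {−4, ..., 4}. For each x_0, f_y(x_0, y) is a polynomial in y; find its integer roots y ∈ {−4, ..., 4}, then test f_x and f at those candidates.
  x = -4: f_y(-4, y) = 3*y**2 + 1; no integer root y with |y| ≤ 4.
  x = -3: f_y(-3, y) = 3*y**2 + 2*y; vanishes at y ∈ {0}. (-3, 0): f_x = 0, f = 0 — SINGULAR.
  x = -2: f_y(-2, y) = 3*y**2 + 4*y + 1; vanishes at y ∈ {-1}. (-2, -1): f_x = -3 ≠ 0.
  x = -1: f_y(-1, y) = 3*y**2 + 6*y + 4; no integer root y with |y| ≤ 4.
  x = 0: f_y(0, y) = 3*y**2 + 8*y + 9; no integer root y with |y| ≤ 4.
  x = 1: f_y(1, y) = 3*y**2 + 10*y + 16; no integer root y with |y| ≤ 4.
  x = 2: f_y(2, y) = 3*y**2 + 12*y + 25; no integer root y with |y| ≤ 4.
  x = 3: f_y(3, y) = 3*y**2 + 14*y + 36; no integer root y with |y| ≤ 4.
  x = 4: f_y(4, y) = 3*y**2 + 16*y + 49; no integer root y with |y| ≤ 4.
Only singular point on the grid: (-3, 0).
Classify: substitute x = -3 + u, y = 0 + v and expand: f = u**2*v - u**2 + u*v**2 + v**3 + v**2.
No constant or linear terms (consistent with a singular point). Quadratic part: -u**2 + v**2. Cubic part: u**2*v + u*v**2 + v**3.
The quadratic part v**2 - u**2 = (v − u)(v + u) splits into two distinct linear factors, so there are two distinct tangent lines y − 0 = ±(x − -3) — this is a node (ordinary double point).
Classification: node.


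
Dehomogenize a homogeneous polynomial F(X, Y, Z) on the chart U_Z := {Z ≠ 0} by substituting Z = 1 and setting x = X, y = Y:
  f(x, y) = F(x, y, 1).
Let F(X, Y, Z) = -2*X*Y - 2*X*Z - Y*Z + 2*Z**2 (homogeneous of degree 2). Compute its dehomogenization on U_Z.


f(x, y) = -2*x*y - 2*x - y + 2

On U_Z we set Z = 1. Each monomial c·X^i·Y^j·Z^k in F becomes c·x^i·y^j·1^k = c·x^i·y^j.
Substituting Z = 1: F(X, Y, 1) = -2*x*y - 2*x - y + 2.
Note: deg(f) ≤ deg(F) = 2; strict inequality happens when F is divisible by Z (lost terms).


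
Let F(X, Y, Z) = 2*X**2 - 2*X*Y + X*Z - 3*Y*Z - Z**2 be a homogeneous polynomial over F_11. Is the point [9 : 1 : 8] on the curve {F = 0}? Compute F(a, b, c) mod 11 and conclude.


F(9,1,8) ≡ 7 (mod 11); P is NOT on the curve.

Evaluate F(9, 1, 8) term-by-term (mod 11).
  2*X**2 ↦ 2·81·1·1 = 162
  -2*X*Y ↦ -2·9·1·1 = -18
  X*Z ↦ 1·9·1·8 = 72
  -3*Y*Z ↦ -3·1·1·8 = -24
  -Z**2 ↦ -1·1·1·64 = -64
Sum: F(9, 1, 8) = (162) + (-18) + (72) + (-24) + (-64) = 128.
Reducing mod 11: 128 ≡ 7 (mod 11).
Since F(a, b, c) ≡ 7 ≠ 0 (mod 11), P does NOT lie on the curve.


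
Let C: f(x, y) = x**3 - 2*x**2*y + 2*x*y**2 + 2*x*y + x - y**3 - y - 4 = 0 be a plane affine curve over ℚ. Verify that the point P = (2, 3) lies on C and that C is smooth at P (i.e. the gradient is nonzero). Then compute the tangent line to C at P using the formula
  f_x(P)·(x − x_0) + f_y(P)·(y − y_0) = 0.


Tangent line at P: 13*x - 8*y - 2 = 0.

Step 1: f(2, 3) = 0, so P lies on C.
Step 2: partial derivatives
  f_x(x, y) = 3*x**2 - 4*x*y + 2*y**2 + 2*y + 1, f_y(x, y) = -2*x**2 + 4*x*y + 2*x - 3*y**2 - 1.
  f_x(P) = 13, f_y(P) = -8 (gradient nonzero, so P is smooth).
Step 3: tangent line at P: 13·(x − 2) + -8·(y − 3) = 0.
Expanding: 13*x - 8*y - 2 = 0.


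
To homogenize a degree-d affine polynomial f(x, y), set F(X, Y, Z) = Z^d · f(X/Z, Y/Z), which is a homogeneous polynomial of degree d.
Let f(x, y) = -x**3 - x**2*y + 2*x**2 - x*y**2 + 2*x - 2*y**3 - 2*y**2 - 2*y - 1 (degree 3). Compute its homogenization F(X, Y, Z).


F(X, Y, Z) = -X**3 - X**2*Y + 2*X**2*Z - X*Y**2 + 2*X*Z**2 - 2*Y**3 - 2*Y**2*Z - 2*Y*Z**2 - Z**3

deg(f) = 3.
Substitute x = X/Z, y = Y/Z into f, then multiply by Z^3.
  monomial -1·x^3·y^0 ↦ -1·X^3·Y^0·Z^0.
  monomial -1·x^2·y^1 ↦ -1·X^2·Y^1·Z^0.
  monomial 2·x^2·y^0 ↦ 2·X^2·Y^0·Z^1.
  monomial -1·x^1·y^2 ↦ -1·X^1·Y^2·Z^0.
  monomial 2·x^1·y^0 ↦ 2·X^1·Y^0·Z^2.
  monomial -2·x^0·y^3 ↦ -2·X^0·Y^3·Z^0.
  monomial -2·x^0·y^2 ↦ -2·X^0·Y^2·Z^1.
  monomial -2·x^0·y^1 ↦ -2·X^0·Y^1·Z^2.
  monomial -1·x^0·y^0 ↦ -1·X^0·Y^0·Z^3.
Collecting: F(X, Y, Z) = -X**3 - X**2*Y + 2*X**2*Z - X*Y**2 + 2*X*Z**2 - 2*Y**3 - 2*Y**2*Z - 2*Y*Z**2 - Z**3.


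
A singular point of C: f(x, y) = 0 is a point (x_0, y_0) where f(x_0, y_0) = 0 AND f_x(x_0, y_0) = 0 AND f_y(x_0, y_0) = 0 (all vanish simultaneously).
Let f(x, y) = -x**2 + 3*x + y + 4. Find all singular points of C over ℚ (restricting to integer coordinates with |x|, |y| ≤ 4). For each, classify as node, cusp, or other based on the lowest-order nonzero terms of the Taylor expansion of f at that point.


No singular points in the scanned grid; C is smooth there.

Compute partial derivatives:
  f_x = 3 - 2*x.
  f_y = 1.
f_y = 1 is a nonzero constant, so f_y never vanishes: no point (x, y) can satisfy f = f_x = f_y = 0. In particular no (x, y) ∈ {−4, ..., 4}² is singular; the curve is smooth.


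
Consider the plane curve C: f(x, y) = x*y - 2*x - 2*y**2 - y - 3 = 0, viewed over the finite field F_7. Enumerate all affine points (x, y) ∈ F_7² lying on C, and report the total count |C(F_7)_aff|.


Affine F_7-points: {(1, 1), (1, 6), (2, 0), (2, 4), (3, 3), (3, 5)}; count = 6.

For each of the 49 pairs (x, y) ∈ F_7², evaluate f(x, y) mod 7. Record the zeros.
  x = 0: [0↦4, 1↦1, 2↦1, 3↦4, 4↦3, 5↦5, 6↦3]  zeros at y ∈ ∅
  x = 1: [0↦2, 1↦0, 2↦1, 3↦5, 4↦5, 5↦1, 6↦0]  zeros at y ∈ {1, 6}
  x = 2: [0↦0, 1↦6, 2↦1, 3↦6, 4↦0, 5↦4, 6↦4]  zeros at y ∈ {0, 4}
  x = 3: [0↦5, 1↦5, 2↦1, 3↦0, 4↦2, 5↦0, 6↦1]  zeros at y ∈ {3, 5}
  x = 4: [0↦3, 1↦4, 2↦1, 3↦1, 4↦4, 5↦3, 6↦5]  zeros at y ∈ ∅
  x = 5: [0↦1, 1↦3, 2↦1, 3↦2, 4↦6, 5↦6, 6↦2]  zeros at y ∈ ∅
  x = 6: [0↦6, 1↦2, 2↦1, 3↦3, 4↦1, 5↦2, 6↦6]  zeros at y ∈ ∅
Collecting zeros: affine points = {(1, 1), (1, 6), (2, 0), (2, 4), (3, 3), (3, 5)}.
Total count |C(F_7)_aff| = 6.


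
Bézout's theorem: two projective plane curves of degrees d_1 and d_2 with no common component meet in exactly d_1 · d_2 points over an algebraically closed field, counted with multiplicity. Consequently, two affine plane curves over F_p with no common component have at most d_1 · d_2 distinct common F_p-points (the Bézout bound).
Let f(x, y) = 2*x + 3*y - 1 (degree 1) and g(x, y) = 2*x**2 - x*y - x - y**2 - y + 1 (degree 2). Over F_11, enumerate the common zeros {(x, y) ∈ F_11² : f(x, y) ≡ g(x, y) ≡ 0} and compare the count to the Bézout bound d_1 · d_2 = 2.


Common zeros: {(5, 8)}; count = 1; Bézout bound = 2.

deg(f) = 1, deg(g) = 2, so Bézout bound = 2.
Scan x ∈ F_11. For each x, list the y ∈ F_11 with f(x, y) ≡ 0 and those with g(x, y) ≡ 0 (mod 11); the common zeros in that column are the intersection.
  x = 0: f ≡ 0 at y ∈ {4}; g ≡ 0 at y ∈ {3, 7}; common: ∅.
  x = 1: f ≡ 0 at y ∈ {7}; g ≡ 0 at y ∈ {4, 5}; common: ∅.
  x = 2: f ≡ 0 at y ∈ {10}; g ≡ 0 at y ∈ {3, 5}; common: ∅.
  x = 3: f ≡ 0 at y ∈ {2}; g ≡ 0 at y ∈ {1, 6}; common: ∅.
  x = 4: f ≡ 0 at y ∈ {5}; g ≡ 0 at y ∈ {7, 10}; common: ∅.
  x = 5: f ≡ 0 at y ∈ {8}; g ≡ 0 at y ∈ {8}; common: {8}.
  x = 6: f ≡ 0 at y ∈ {0}; g ≡ 0 at y ∈ {6, 9}; common: ∅.
  x = 7: f ≡ 0 at y ∈ {3}; g ≡ 0 at y ∈ {4, 10}; common: ∅.
  x = 8: f ≡ 0 at y ∈ {6}; g ≡ 0 at y ∈ {0, 2}; common: ∅.
  x = 9: f ≡ 0 at y ∈ {9}; g ≡ 0 at y ∈ {0, 1}; common: ∅.
  x = 10: f ≡ 0 at y ∈ {1}; g ≡ 0 at y ∈ {2, 9}; common: ∅.
Collecting: common zeros = {(5, 8)}, so the count is 1.
Comparison with the Bézout bound: 1 ≤ 2 = deg(f)·deg(g), as expected for curves with no common component (the affine F_11-count falls short of the bound because intersections may lie at infinity, over extension fields, or carry multiplicity).


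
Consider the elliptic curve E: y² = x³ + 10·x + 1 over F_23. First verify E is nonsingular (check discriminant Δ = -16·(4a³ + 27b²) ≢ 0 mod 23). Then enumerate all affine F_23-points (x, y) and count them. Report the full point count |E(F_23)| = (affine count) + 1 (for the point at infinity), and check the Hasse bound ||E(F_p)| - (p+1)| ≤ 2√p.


Affine points = {(0, 1), (0, 22), (1, 9), (1, 14), (2, 11), (2, 12), (3, 9), (3, 14), (4, 6), (4, 17), (6, 1), (6, 22), (7, 0), (8, 8), (8, 15), (11, 4), (11, 19), (12, 3), (12, 20), (16, 5), (16, 18), (17, 1), (17, 22), (19, 9), (19, 14), (20, 6), (20, 17), (22, 6), (22, 17)}; affine count = 29; |E(F_23)| = 30.

Discriminant check: Δ ∝ 4a³ + 27b² = 4·10³ + 27·1² = 4·1000 + 27·1 ≡ 2 (mod 23). Nonzero ⇒ E is nonsingular.
For each x ∈ F_23, compute rhs = x³ + 10·x + 1 mod 23, then count y ∈ F_23 with y² ≡ rhs.
  x = 0: rhs = 1, matching y values: 1, 22 (2 points).
  x = 1: rhs = 12, matching y values: 9, 14 (2 points).
  x = 2: rhs = 6, matching y values: 11, 12 (2 points).
  x = 3: rhs = 12, matching y values: 9, 14 (2 points).
  x = 4: rhs = 13, matching y values: 6, 17 (2 points).
  x = 5: rhs = 15, matching y values: none (0 points).
  x = 6: rhs = 1, matching y values: 1, 22 (2 points).
  x = 7: rhs = 0, matching y values: 0 (1 points).
  x = 8: rhs = 18, matching y values: 8, 15 (2 points).
  x = 9: rhs = 15, matching y values: none (0 points).
  x = 10: rhs = 20, matching y values: none (0 points).
  x = 11: rhs = 16, matching y values: 4, 19 (2 points).
  x = 12: rhs = 9, matching y values: 3, 20 (2 points).
  x = 13: rhs = 5, matching y values: none (0 points).
  x = 14: rhs = 10, matching y values: none (0 points).
  x = 15: rhs = 7, matching y values: none (0 points).
  x = 16: rhs = 2, matching y values: 5, 18 (2 points).
  x = 17: rhs = 1, matching y values: 1, 22 (2 points).
  x = 18: rhs = 10, matching y values: none (0 points).
  x = 19: rhs = 12, matching y values: 9, 14 (2 points).
  x = 20: rhs = 13, matching y values: 6, 17 (2 points).
  x = 21: rhs = 19, matching y values: none (0 points).
  x = 22: rhs = 13, matching y values: 6, 17 (2 points).
Total affine count: 29.
Full point count |E(F_23)| = 29 + 1 = 30.
Hasse bound: |30 − (23+1)| = |6| = 6 ≤ 2√23 ≈ 9.5917 ✓.


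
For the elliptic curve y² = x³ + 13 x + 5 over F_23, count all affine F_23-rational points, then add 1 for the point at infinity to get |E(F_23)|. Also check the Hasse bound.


Affine points = {(2, 4), (2, 19), (3, 5), (3, 18), (4, 11), (4, 12), (6, 0), (7, 5), (7, 18), (8, 0), (9, 0), (10, 10), (10, 13), (12, 7), (12, 16), (13, 5), (13, 18), (16, 10), (16, 13), (19, 2), (19, 21), (20, 10), (20, 13)}; affine count = 23; |E(F_23)| = 24.

Discriminant check: Δ ∝ 4a³ + 27b² = 4·13³ + 27·5² = 4·2197 + 27·25 ≡ 10 (mod 23). Nonzero ⇒ E is nonsingular.
For each x ∈ F_23, compute rhs = x³ + 13·x + 5 mod 23, then count y ∈ F_23 with y² ≡ rhs.
  x = 0: rhs = 5, matching y values: none (0 points).
  x = 1: rhs = 19, matching y values: none (0 points).
  x = 2: rhs = 16, matching y values: 4, 19 (2 points).
  x = 3: rhs = 2, matching y values: 5, 18 (2 points).
  x = 4: rhs = 6, matching y values: 11, 12 (2 points).
  x = 5: rhs = 11, matching y values: none (0 points).
  x = 6: rhs = 0, matching y values: 0 (1 points).
  x = 7: rhs = 2, matching y values: 5, 18 (2 points).
  x = 8: rhs = 0, matching y values: 0 (1 points).
  x = 9: rhs = 0, matching y values: 0 (1 points).
  x = 10: rhs = 8, matching y values: 10, 13 (2 points).
  x = 11: rhs = 7, matching y values: none (0 points).
  x = 12: rhs = 3, matching y values: 7, 16 (2 points).
  x = 13: rhs = 2, matching y values: 5, 18 (2 points).
  x = 14: rhs = 10, matching y values: none (0 points).
  x = 15: rhs = 10, matching y values: none (0 points).
  x = 16: rhs = 8, matching y values: 10, 13 (2 points).
  x = 17: rhs = 10, matching y values: none (0 points).
  x = 18: rhs = 22, matching y values: none (0 points).
  x = 19: rhs = 4, matching y values: 2, 21 (2 points).
  x = 20: rhs = 8, matching y values: 10, 13 (2 points).
  x = 21: rhs = 17, matching y values: none (0 points).
  x = 22: rhs = 14, matching y values: none (0 points).
Total affine count: 23.
Full point count |E(F_23)| = 23 + 1 = 24.
Hasse bound: |24 − (23+1)| = |0| = 0 ≤ 2√23 ≈ 9.5917 ✓.


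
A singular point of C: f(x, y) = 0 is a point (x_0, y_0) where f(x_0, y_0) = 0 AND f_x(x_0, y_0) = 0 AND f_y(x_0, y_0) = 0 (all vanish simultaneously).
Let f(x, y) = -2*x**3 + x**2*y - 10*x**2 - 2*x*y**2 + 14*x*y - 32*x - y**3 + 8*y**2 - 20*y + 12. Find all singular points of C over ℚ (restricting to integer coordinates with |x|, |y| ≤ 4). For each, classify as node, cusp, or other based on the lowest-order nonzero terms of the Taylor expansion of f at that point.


Singular points: {(-1, 3)}; classification: node.

Compute partial derivatives:
  f_x = -6*x**2 + 2*x*y - 20*x - 2*y**2 + 14*y - 32.
  f_y = x**2 - 4*x*y + 14*x - 3*y**2 + 16*y - 20.
Scan x_0 ∈ {−4, ..., 4}. For each x_0, f_y(x_0, y) is a polynomial in y; find its integer roots y ∈ {−4, ..., 4}, then test f_x and f at those candidates.
  x = -4: f_y(-4, y) = -3*y**2 + 32*y - 60; no integer root y with |y| ≤ 4.
  x = -3: f_y(-3, y) = -3*y**2 + 28*y - 53; no integer root y with |y| ≤ 4.
  x = -2: f_y(-2, y) = -3*y**2 + 24*y - 44; no integer root y with |y| ≤ 4.
  x = -1: f_y(-1, y) = -3*y**2 + 20*y - 33; vanishes at y ∈ {3}. (-1, 3): f_x = 0, f = 0 — SINGULAR.
  x = 0: f_y(0, y) = -3*y**2 + 16*y - 20; vanishes at y ∈ {2}. (0, 2): f_x = -12 ≠ 0.
  x = 1: f_y(1, y) = -3*y**2 + 12*y - 5; no integer root y with |y| ≤ 4.
  x = 2: f_y(2, y) = -3*y**2 + 8*y + 12; no integer root y with |y| ≤ 4.
  x = 3: f_y(3, y) = -3*y**2 + 4*y + 31; no integer root y with |y| ≤ 4.
  x = 4: f_y(4, y) = 52 - 3*y**2; no integer root y with |y| ≤ 4.
Only singular point on the grid: (-1, 3).
Classify: substitute x = -1 + u, y = 3 + v and expand: f = -2*u**3 + u**2*v - u**2 - 2*u*v**2 - v**3 + v**2.
No constant or linear terms (consistent with a singular point). Quadratic part: -u**2 + v**2. Cubic part: -2*u**3 + u**2*v - 2*u*v**2 - v**3.
The quadratic part v**2 - u**2 = (v − u)(v + u) splits into two distinct linear factors, so there are two distinct tangent lines y − 3 = ±(x − -1) — this is a node (ordinary double point).
Classification: node.
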